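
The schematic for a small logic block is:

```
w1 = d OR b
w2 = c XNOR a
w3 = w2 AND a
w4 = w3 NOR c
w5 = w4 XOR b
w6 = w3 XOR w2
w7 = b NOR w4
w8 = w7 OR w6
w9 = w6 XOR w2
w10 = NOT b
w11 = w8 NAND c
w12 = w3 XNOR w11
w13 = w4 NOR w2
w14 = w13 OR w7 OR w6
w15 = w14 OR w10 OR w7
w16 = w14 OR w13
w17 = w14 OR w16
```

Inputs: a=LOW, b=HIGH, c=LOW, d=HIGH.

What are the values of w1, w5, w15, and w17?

w1 = HIGH; w5 = LOW; w15 = HIGH; w17 = HIGH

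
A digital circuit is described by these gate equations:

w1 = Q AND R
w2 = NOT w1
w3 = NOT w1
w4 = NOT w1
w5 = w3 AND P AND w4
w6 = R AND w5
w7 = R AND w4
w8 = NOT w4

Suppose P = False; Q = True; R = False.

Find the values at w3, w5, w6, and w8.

w1 = Q AND R = True AND False = False
w3 = NOT w1 = NOT False = True
w4 = NOT w1 = NOT False = True
w5 = w3 AND P AND w4 = True AND False AND True = False
w6 = R AND w5 = False AND False = False
w8 = NOT w4 = NOT True = False

w3 = True, w5 = False, w6 = False, w8 = False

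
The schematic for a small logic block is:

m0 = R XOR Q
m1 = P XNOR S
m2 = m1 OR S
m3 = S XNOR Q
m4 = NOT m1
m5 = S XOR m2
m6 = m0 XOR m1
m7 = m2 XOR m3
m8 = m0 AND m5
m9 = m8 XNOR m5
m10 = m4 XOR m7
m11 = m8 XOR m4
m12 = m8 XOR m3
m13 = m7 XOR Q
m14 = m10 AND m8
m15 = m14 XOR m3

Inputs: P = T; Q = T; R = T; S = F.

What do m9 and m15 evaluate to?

m9 = T  m15 = F

m0 = R XOR Q = T XOR T = F
m1 = P XNOR S = T XNOR F = F
m2 = m1 OR S = F OR F = F
m3 = S XNOR Q = F XNOR T = F
m4 = NOT m1 = NOT F = T
m5 = S XOR m2 = F XOR F = F
m7 = m2 XOR m3 = F XOR F = F
m8 = m0 AND m5 = F AND F = F
m9 = m8 XNOR m5 = F XNOR F = T
m10 = m4 XOR m7 = T XOR F = T
m14 = m10 AND m8 = T AND F = F
m15 = m14 XOR m3 = F XOR F = F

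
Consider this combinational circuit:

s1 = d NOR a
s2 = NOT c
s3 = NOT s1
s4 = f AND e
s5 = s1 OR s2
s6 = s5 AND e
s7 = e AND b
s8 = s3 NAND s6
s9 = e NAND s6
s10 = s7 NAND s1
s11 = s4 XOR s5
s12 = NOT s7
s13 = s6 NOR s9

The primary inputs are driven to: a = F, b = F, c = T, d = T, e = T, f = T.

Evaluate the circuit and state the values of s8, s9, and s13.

s8 = T, s9 = T, s13 = F

s1 = d NOR a = T NOR F = F
s2 = NOT c = NOT T = F
s3 = NOT s1 = NOT F = T
s5 = s1 OR s2 = F OR F = F
s6 = s5 AND e = F AND T = F
s8 = s3 NAND s6 = T NAND F = T
s9 = e NAND s6 = T NAND F = T
s13 = s6 NOR s9 = F NOR T = F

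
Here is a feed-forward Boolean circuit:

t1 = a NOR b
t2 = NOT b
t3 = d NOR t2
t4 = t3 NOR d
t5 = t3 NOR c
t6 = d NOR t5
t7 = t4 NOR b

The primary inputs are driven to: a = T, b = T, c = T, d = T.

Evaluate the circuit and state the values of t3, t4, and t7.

t2 = NOT b = NOT T = F
t3 = d NOR t2 = T NOR F = F
t4 = t3 NOR d = F NOR T = F
t7 = t4 NOR b = F NOR T = F

t3 = F, t4 = F, t7 = F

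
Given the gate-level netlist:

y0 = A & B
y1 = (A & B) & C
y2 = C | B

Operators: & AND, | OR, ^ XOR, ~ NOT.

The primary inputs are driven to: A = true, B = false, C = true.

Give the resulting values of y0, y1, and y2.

y0 = false, y1 = false, y2 = true

y0 = true & false = false
y1 = (true & false) & true = false
y2 = true | false = true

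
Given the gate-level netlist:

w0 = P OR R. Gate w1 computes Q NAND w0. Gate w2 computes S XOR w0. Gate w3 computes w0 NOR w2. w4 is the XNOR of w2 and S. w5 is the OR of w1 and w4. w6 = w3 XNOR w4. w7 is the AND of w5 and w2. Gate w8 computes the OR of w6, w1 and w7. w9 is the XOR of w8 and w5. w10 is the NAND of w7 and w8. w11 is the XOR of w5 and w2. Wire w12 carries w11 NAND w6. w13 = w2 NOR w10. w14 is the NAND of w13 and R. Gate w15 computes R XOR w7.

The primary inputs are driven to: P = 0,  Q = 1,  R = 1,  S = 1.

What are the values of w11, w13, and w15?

w11 = 0, w13 = 0, w15 = 1

w0 = P OR R = 0 OR 1 = 1
w1 = Q NAND w0 = 1 NAND 1 = 0
w2 = S XOR w0 = 1 XOR 1 = 0
w3 = w0 NOR w2 = 1 NOR 0 = 0
w4 = w2 XNOR S = 0 XNOR 1 = 0
w5 = w1 OR w4 = 0 OR 0 = 0
w6 = w3 XNOR w4 = 0 XNOR 0 = 1
w7 = w5 AND w2 = 0 AND 0 = 0
w8 = w6 OR w1 OR w7 = 1 OR 0 OR 0 = 1
w10 = w7 NAND w8 = 0 NAND 1 = 1
w11 = w5 XOR w2 = 0 XOR 0 = 0
w13 = w2 NOR w10 = 0 NOR 1 = 0
w15 = R XOR w7 = 1 XOR 0 = 1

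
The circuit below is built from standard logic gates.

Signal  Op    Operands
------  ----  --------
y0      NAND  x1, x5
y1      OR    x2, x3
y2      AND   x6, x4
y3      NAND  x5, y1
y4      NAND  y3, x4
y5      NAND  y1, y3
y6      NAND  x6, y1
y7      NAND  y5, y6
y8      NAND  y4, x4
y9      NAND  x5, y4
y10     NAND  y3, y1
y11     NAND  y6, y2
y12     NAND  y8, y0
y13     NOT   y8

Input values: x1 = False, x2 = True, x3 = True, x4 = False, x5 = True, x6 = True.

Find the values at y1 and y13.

y1 = x2 OR x3 = True OR True = True
y3 = x5 NAND y1 = True NAND True = False
y4 = y3 NAND x4 = False NAND False = True
y8 = y4 NAND x4 = True NAND False = True
y13 = NOT y8 = NOT True = False

y1 = True, y13 = False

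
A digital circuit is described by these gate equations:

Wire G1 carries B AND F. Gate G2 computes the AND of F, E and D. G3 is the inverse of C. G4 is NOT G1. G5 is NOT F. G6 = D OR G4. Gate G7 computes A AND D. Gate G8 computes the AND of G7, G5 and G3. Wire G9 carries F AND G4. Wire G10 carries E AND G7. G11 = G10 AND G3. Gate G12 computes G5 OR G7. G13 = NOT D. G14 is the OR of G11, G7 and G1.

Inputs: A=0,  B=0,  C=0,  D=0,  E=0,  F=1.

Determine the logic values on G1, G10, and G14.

G1 = B AND F = 0 AND 1 = 0
G3 = NOT C = NOT 0 = 1
G7 = A AND D = 0 AND 0 = 0
G10 = E AND G7 = 0 AND 0 = 0
G11 = G10 AND G3 = 0 AND 1 = 0
G14 = G11 OR G7 OR G1 = 0 OR 0 OR 0 = 0

G1 = 0, G10 = 0, G14 = 0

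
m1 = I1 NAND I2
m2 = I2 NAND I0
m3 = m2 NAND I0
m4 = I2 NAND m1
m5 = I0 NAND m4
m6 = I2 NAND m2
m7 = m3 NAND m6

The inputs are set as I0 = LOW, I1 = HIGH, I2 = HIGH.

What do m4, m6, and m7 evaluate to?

m1 = I1 NAND I2 = HIGH NAND HIGH = LOW
m2 = I2 NAND I0 = HIGH NAND LOW = HIGH
m3 = m2 NAND I0 = HIGH NAND LOW = HIGH
m4 = I2 NAND m1 = HIGH NAND LOW = HIGH
m6 = I2 NAND m2 = HIGH NAND HIGH = LOW
m7 = m3 NAND m6 = HIGH NAND LOW = HIGH

m4 = HIGH, m6 = LOW, m7 = HIGH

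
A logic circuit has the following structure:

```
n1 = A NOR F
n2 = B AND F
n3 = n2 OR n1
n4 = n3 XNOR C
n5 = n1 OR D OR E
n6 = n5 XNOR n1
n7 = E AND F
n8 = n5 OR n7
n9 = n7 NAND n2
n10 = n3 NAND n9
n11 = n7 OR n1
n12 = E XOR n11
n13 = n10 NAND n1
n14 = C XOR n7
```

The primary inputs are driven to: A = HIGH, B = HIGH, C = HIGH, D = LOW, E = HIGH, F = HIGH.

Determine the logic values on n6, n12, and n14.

n6 = LOW, n12 = LOW, n14 = LOW

n1 = A NOR F = HIGH NOR HIGH = LOW
n5 = n1 OR D OR E = LOW OR LOW OR HIGH = HIGH
n6 = n5 XNOR n1 = HIGH XNOR LOW = LOW
n7 = E AND F = HIGH AND HIGH = HIGH
n11 = n7 OR n1 = HIGH OR LOW = HIGH
n12 = E XOR n11 = HIGH XOR HIGH = LOW
n14 = C XOR n7 = HIGH XOR HIGH = LOW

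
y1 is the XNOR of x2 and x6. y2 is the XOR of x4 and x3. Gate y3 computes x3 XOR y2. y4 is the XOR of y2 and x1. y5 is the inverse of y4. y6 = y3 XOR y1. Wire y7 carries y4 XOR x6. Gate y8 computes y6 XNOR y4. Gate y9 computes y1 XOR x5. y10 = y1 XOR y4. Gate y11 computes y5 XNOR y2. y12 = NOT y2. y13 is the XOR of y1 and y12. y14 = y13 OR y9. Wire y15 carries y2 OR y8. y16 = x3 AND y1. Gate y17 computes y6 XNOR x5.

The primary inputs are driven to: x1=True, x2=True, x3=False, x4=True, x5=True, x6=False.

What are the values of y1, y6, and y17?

y1 = False  y6 = True  y17 = True

y1 = x2 XNOR x6 = True XNOR False = False
y2 = x4 XOR x3 = True XOR False = True
y3 = x3 XOR y2 = False XOR True = True
y6 = y3 XOR y1 = True XOR False = True
y17 = y6 XNOR x5 = True XNOR True = True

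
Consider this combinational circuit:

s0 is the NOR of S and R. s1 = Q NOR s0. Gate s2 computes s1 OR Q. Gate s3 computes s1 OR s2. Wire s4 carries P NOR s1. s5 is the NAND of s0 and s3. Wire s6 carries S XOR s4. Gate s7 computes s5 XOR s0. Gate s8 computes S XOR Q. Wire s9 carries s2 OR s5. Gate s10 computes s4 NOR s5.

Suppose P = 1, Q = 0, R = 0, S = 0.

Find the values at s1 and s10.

s1 = 0, s10 = 0

s0 = S NOR R = 0 NOR 0 = 1
s1 = Q NOR s0 = 0 NOR 1 = 0
s2 = s1 OR Q = 0 OR 0 = 0
s3 = s1 OR s2 = 0 OR 0 = 0
s4 = P NOR s1 = 1 NOR 0 = 0
s5 = s0 NAND s3 = 1 NAND 0 = 1
s10 = s4 NOR s5 = 0 NOR 1 = 0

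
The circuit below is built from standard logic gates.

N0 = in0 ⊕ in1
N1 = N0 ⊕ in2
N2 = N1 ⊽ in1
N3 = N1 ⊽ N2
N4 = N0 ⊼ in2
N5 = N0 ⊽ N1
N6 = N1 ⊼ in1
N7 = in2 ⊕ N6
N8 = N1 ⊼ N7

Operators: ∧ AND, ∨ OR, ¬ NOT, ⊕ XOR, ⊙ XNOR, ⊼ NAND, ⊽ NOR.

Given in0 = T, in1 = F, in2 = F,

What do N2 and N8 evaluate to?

N2 = F, N8 = F

N0 = in0 XOR in1 = T XOR F = T
N1 = N0 XOR in2 = T XOR F = T
N2 = N1 NOR in1 = T NOR F = F
N6 = N1 NAND in1 = T NAND F = T
N7 = in2 XOR N6 = F XOR T = T
N8 = N1 NAND N7 = T NAND T = F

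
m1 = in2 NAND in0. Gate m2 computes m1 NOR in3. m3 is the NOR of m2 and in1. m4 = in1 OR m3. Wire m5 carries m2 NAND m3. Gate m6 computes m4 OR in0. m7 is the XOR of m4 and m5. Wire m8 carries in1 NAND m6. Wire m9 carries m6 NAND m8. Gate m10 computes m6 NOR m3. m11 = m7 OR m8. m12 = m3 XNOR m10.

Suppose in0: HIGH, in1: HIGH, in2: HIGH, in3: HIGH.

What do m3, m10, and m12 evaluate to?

m3 = LOW  m10 = LOW  m12 = HIGH

m1 = in2 NAND in0 = HIGH NAND HIGH = LOW
m2 = m1 NOR in3 = LOW NOR HIGH = LOW
m3 = m2 NOR in1 = LOW NOR HIGH = LOW
m4 = in1 OR m3 = HIGH OR LOW = HIGH
m6 = m4 OR in0 = HIGH OR HIGH = HIGH
m10 = m6 NOR m3 = HIGH NOR LOW = LOW
m12 = m3 XNOR m10 = LOW XNOR LOW = HIGH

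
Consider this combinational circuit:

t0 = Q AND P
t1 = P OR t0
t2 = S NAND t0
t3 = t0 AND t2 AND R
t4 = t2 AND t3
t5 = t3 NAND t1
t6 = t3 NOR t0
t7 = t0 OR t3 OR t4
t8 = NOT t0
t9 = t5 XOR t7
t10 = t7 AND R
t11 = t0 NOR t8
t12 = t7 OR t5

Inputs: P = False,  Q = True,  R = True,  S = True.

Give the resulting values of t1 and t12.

t1 = False, t12 = True

t0 = Q AND P = True AND False = False
t1 = P OR t0 = False OR False = False
t2 = S NAND t0 = True NAND False = True
t3 = t0 AND t2 AND R = False AND True AND True = False
t4 = t2 AND t3 = True AND False = False
t5 = t3 NAND t1 = False NAND False = True
t7 = t0 OR t3 OR t4 = False OR False OR False = False
t12 = t7 OR t5 = False OR True = True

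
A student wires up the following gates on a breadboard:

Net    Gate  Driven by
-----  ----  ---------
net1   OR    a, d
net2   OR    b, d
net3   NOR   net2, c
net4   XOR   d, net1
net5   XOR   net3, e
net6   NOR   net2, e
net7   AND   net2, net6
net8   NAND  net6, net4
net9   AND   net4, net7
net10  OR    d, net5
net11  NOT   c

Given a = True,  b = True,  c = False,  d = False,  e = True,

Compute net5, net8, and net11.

net1 = a OR d = True OR False = True
net2 = b OR d = True OR False = True
net3 = net2 NOR c = True NOR False = False
net4 = d XOR net1 = False XOR True = True
net5 = net3 XOR e = False XOR True = True
net6 = net2 NOR e = True NOR True = False
net8 = net6 NAND net4 = False NAND True = True
net11 = NOT c = NOT False = True

net5 = True, net8 = True, net11 = True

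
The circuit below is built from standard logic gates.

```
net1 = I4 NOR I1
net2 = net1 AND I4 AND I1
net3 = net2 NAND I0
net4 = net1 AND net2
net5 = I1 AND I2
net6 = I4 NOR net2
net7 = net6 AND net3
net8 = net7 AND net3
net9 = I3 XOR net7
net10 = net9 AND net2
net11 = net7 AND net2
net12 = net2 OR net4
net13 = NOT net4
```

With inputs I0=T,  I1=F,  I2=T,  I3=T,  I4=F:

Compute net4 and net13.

net4 = F  net13 = T

net1 = I4 NOR I1 = F NOR F = T
net2 = net1 AND I4 AND I1 = T AND F AND F = F
net4 = net1 AND net2 = T AND F = F
net13 = NOT net4 = NOT F = T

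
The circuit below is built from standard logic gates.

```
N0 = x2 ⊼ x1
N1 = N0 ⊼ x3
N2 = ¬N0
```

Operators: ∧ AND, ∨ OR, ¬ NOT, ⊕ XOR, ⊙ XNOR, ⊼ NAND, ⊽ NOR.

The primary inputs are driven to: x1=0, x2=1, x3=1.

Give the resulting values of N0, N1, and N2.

N0 = x2 NAND x1 = 1 NAND 0 = 1
N1 = N0 NAND x3 = 1 NAND 1 = 0
N2 = NOT N0 = NOT 1 = 0

N0 = 1, N1 = 0, N2 = 0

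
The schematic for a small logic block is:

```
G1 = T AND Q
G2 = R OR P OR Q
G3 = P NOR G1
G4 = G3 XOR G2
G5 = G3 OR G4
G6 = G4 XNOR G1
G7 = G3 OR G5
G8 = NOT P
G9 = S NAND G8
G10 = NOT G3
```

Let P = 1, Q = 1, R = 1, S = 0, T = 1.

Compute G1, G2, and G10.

G1 = T AND Q = 1 AND 1 = 1
G2 = R OR P OR Q = 1 OR 1 OR 1 = 1
G3 = P NOR G1 = 1 NOR 1 = 0
G10 = NOT G3 = NOT 0 = 1

G1 = 1  G2 = 1  G10 = 1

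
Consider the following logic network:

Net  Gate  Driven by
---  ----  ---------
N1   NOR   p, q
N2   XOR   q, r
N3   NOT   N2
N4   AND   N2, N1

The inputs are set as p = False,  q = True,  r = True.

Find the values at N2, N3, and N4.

N2 = False, N3 = True, N4 = False

N1 = p NOR q = False NOR True = False
N2 = q XOR r = True XOR True = False
N3 = NOT N2 = NOT False = True
N4 = N2 AND N1 = False AND False = False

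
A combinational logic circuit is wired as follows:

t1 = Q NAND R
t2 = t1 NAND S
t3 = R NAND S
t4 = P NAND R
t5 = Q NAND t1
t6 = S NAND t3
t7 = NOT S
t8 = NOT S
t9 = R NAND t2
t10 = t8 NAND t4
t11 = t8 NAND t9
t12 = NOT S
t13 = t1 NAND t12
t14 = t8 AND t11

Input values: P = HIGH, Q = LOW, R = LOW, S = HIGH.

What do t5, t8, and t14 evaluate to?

t5 = HIGH, t8 = LOW, t14 = LOW

t1 = Q NAND R = LOW NAND LOW = HIGH
t2 = t1 NAND S = HIGH NAND HIGH = LOW
t5 = Q NAND t1 = LOW NAND HIGH = HIGH
t8 = NOT S = NOT HIGH = LOW
t9 = R NAND t2 = LOW NAND LOW = HIGH
t11 = t8 NAND t9 = LOW NAND HIGH = HIGH
t14 = t8 AND t11 = LOW AND HIGH = LOW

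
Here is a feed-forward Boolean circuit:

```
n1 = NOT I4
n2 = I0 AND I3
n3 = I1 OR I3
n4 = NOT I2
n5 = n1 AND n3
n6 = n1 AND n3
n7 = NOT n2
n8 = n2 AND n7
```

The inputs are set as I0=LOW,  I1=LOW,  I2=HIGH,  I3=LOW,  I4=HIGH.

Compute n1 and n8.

n1 = NOT I4 = NOT HIGH = LOW
n2 = I0 AND I3 = LOW AND LOW = LOW
n7 = NOT n2 = NOT LOW = HIGH
n8 = n2 AND n7 = LOW AND HIGH = LOW

n1 = LOW  n8 = LOW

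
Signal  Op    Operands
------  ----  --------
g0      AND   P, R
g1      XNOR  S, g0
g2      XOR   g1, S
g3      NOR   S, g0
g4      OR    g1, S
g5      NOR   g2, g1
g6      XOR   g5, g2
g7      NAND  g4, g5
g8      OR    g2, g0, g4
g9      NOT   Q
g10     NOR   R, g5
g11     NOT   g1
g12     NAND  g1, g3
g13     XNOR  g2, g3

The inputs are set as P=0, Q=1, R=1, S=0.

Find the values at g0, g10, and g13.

g0 = P AND R = 0 AND 1 = 0
g1 = S XNOR g0 = 0 XNOR 0 = 1
g2 = g1 XOR S = 1 XOR 0 = 1
g3 = S NOR g0 = 0 NOR 0 = 1
g5 = g2 NOR g1 = 1 NOR 1 = 0
g10 = R NOR g5 = 1 NOR 0 = 0
g13 = g2 XNOR g3 = 1 XNOR 1 = 1

g0 = 0; g10 = 0; g13 = 1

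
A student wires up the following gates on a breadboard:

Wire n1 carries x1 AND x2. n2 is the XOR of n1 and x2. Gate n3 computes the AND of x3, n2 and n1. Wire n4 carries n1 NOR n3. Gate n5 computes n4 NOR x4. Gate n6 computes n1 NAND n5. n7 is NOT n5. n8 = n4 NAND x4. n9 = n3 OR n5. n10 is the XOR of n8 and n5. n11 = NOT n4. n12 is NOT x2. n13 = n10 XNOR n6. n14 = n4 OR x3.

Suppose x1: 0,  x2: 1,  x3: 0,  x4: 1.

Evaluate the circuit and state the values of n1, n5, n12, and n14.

n1 = 0; n5 = 0; n12 = 0; n14 = 1

n1 = x1 AND x2 = 0 AND 1 = 0
n2 = n1 XOR x2 = 0 XOR 1 = 1
n3 = x3 AND n2 AND n1 = 0 AND 1 AND 0 = 0
n4 = n1 NOR n3 = 0 NOR 0 = 1
n5 = n4 NOR x4 = 1 NOR 1 = 0
n12 = NOT x2 = NOT 1 = 0
n14 = n4 OR x3 = 1 OR 0 = 1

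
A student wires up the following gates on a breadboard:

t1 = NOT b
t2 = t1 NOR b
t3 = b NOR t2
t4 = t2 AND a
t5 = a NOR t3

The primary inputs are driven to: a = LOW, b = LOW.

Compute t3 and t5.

t1 = NOT b = NOT LOW = HIGH
t2 = t1 NOR b = HIGH NOR LOW = LOW
t3 = b NOR t2 = LOW NOR LOW = HIGH
t5 = a NOR t3 = LOW NOR HIGH = LOW

t3 = HIGH, t5 = LOW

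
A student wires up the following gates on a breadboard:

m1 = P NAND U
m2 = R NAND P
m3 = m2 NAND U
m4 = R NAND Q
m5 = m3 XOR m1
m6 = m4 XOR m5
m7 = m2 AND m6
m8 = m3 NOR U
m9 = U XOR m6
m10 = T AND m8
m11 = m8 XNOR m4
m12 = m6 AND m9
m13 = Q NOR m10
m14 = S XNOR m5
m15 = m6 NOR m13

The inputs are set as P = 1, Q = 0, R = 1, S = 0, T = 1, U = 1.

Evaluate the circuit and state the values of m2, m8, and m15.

m1 = P NAND U = 1 NAND 1 = 0
m2 = R NAND P = 1 NAND 1 = 0
m3 = m2 NAND U = 0 NAND 1 = 1
m4 = R NAND Q = 1 NAND 0 = 1
m5 = m3 XOR m1 = 1 XOR 0 = 1
m6 = m4 XOR m5 = 1 XOR 1 = 0
m8 = m3 NOR U = 1 NOR 1 = 0
m10 = T AND m8 = 1 AND 0 = 0
m13 = Q NOR m10 = 0 NOR 0 = 1
m15 = m6 NOR m13 = 0 NOR 1 = 0

m2 = 0; m8 = 0; m15 = 0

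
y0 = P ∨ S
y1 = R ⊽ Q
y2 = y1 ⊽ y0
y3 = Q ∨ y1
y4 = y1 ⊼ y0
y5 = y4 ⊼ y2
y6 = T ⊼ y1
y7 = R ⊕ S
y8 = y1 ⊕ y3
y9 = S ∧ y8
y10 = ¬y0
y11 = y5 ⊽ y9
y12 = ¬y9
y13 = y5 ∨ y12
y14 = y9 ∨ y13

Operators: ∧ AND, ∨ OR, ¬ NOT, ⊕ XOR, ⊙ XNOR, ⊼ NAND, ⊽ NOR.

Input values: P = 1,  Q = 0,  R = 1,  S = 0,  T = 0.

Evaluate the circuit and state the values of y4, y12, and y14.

y4 = 1; y12 = 1; y14 = 1

y0 = P OR S = 1 OR 0 = 1
y1 = R NOR Q = 1 NOR 0 = 0
y2 = y1 NOR y0 = 0 NOR 1 = 0
y3 = Q OR y1 = 0 OR 0 = 0
y4 = y1 NAND y0 = 0 NAND 1 = 1
y5 = y4 NAND y2 = 1 NAND 0 = 1
y8 = y1 XOR y3 = 0 XOR 0 = 0
y9 = S AND y8 = 0 AND 0 = 0
y12 = NOT y9 = NOT 0 = 1
y13 = y5 OR y12 = 1 OR 1 = 1
y14 = y9 OR y13 = 0 OR 1 = 1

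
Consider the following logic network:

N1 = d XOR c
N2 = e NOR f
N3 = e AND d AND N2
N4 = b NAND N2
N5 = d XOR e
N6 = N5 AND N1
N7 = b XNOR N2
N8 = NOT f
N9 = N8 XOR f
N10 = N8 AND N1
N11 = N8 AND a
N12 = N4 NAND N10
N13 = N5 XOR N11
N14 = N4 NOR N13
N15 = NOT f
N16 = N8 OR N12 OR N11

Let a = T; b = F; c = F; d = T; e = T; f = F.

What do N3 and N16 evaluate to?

N3 = F, N16 = T

N1 = d XOR c = T XOR F = T
N2 = e NOR f = T NOR F = F
N3 = e AND d AND N2 = T AND T AND F = F
N4 = b NAND N2 = F NAND F = T
N8 = NOT f = NOT F = T
N10 = N8 AND N1 = T AND T = T
N11 = N8 AND a = T AND T = T
N12 = N4 NAND N10 = T NAND T = F
N16 = N8 OR N12 OR N11 = T OR F OR T = T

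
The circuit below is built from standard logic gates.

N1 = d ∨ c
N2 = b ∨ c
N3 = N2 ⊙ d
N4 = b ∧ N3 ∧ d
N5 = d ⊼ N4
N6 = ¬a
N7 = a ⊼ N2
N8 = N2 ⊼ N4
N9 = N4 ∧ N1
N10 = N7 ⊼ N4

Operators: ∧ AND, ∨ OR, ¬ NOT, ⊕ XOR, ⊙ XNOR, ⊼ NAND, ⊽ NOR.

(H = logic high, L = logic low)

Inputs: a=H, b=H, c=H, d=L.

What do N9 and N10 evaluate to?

N1 = d OR c = L OR H = H
N2 = b OR c = H OR H = H
N3 = N2 XNOR d = H XNOR L = L
N4 = b AND N3 AND d = H AND L AND L = L
N7 = a NAND N2 = H NAND H = L
N9 = N4 AND N1 = L AND H = L
N10 = N7 NAND N4 = L NAND L = H

N9 = L; N10 = H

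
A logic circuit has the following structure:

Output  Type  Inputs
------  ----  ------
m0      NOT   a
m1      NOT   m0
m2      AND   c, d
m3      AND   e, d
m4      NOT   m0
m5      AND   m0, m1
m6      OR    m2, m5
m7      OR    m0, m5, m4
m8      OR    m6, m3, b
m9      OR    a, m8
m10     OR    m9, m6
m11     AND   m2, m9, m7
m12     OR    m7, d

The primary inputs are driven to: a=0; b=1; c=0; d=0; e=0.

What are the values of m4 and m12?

m0 = NOT a = NOT 0 = 1
m1 = NOT m0 = NOT 1 = 0
m4 = NOT m0 = NOT 1 = 0
m5 = m0 AND m1 = 1 AND 0 = 0
m7 = m0 OR m5 OR m4 = 1 OR 0 OR 0 = 1
m12 = m7 OR d = 1 OR 0 = 1

m4 = 0; m12 = 1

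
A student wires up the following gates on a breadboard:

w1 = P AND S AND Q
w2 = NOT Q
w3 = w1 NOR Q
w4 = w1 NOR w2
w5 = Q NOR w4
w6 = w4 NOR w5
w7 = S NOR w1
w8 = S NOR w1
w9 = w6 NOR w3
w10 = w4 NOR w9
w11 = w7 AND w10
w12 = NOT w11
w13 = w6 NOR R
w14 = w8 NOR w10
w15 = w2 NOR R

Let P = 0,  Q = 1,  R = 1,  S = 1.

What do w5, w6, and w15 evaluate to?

w5 = 0; w6 = 0; w15 = 0

w1 = P AND S AND Q = 0 AND 1 AND 1 = 0
w2 = NOT Q = NOT 1 = 0
w4 = w1 NOR w2 = 0 NOR 0 = 1
w5 = Q NOR w4 = 1 NOR 1 = 0
w6 = w4 NOR w5 = 1 NOR 0 = 0
w15 = w2 NOR R = 0 NOR 1 = 0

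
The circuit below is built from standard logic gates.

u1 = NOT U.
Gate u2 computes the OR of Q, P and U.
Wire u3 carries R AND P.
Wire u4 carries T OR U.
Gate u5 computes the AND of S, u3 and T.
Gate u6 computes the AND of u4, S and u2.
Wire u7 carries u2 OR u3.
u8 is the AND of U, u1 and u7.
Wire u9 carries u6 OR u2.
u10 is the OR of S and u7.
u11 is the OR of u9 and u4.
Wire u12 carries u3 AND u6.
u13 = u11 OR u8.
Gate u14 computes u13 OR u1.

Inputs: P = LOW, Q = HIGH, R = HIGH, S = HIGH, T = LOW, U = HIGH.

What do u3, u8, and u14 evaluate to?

u3 = LOW, u8 = LOW, u14 = HIGH

u1 = NOT U = NOT HIGH = LOW
u2 = Q OR P OR U = HIGH OR LOW OR HIGH = HIGH
u3 = R AND P = HIGH AND LOW = LOW
u4 = T OR U = LOW OR HIGH = HIGH
u6 = u4 AND S AND u2 = HIGH AND HIGH AND HIGH = HIGH
u7 = u2 OR u3 = HIGH OR LOW = HIGH
u8 = U AND u1 AND u7 = HIGH AND LOW AND HIGH = LOW
u9 = u6 OR u2 = HIGH OR HIGH = HIGH
u11 = u9 OR u4 = HIGH OR HIGH = HIGH
u13 = u11 OR u8 = HIGH OR LOW = HIGH
u14 = u13 OR u1 = HIGH OR LOW = HIGH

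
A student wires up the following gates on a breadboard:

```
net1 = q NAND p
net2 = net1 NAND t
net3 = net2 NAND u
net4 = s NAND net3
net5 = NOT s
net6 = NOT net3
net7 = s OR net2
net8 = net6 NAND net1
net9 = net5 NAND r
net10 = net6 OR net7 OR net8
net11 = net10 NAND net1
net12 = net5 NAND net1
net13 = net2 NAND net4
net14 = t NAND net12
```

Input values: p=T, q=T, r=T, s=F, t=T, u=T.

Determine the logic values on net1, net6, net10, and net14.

net1 = q NAND p = T NAND T = F
net2 = net1 NAND t = F NAND T = T
net3 = net2 NAND u = T NAND T = F
net5 = NOT s = NOT F = T
net6 = NOT net3 = NOT F = T
net7 = s OR net2 = F OR T = T
net8 = net6 NAND net1 = T NAND F = T
net10 = net6 OR net7 OR net8 = T OR T OR T = T
net12 = net5 NAND net1 = T NAND F = T
net14 = t NAND net12 = T NAND T = F

net1 = F; net6 = T; net10 = T; net14 = F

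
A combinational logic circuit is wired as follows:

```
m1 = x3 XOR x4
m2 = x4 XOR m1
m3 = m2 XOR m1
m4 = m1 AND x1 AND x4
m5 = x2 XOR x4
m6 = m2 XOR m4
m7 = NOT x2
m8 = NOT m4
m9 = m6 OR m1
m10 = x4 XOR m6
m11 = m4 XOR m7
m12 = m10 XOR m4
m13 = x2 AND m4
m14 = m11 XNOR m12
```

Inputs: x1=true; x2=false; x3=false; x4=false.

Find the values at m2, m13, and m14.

m2 = false, m13 = false, m14 = false

m1 = x3 XOR x4 = false XOR false = false
m2 = x4 XOR m1 = false XOR false = false
m4 = m1 AND x1 AND x4 = false AND true AND false = false
m6 = m2 XOR m4 = false XOR false = false
m7 = NOT x2 = NOT false = true
m10 = x4 XOR m6 = false XOR false = false
m11 = m4 XOR m7 = false XOR true = true
m12 = m10 XOR m4 = false XOR false = false
m13 = x2 AND m4 = false AND false = false
m14 = m11 XNOR m12 = true XNOR false = false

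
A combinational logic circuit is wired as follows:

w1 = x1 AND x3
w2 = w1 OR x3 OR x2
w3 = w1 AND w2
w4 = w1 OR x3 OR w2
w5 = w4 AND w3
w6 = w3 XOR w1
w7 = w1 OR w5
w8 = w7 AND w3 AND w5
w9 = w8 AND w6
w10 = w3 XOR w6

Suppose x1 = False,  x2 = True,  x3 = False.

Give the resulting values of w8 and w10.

w8 = False  w10 = False

w1 = x1 AND x3 = False AND False = False
w2 = w1 OR x3 OR x2 = False OR False OR True = True
w3 = w1 AND w2 = False AND True = False
w4 = w1 OR x3 OR w2 = False OR False OR True = True
w5 = w4 AND w3 = True AND False = False
w6 = w3 XOR w1 = False XOR False = False
w7 = w1 OR w5 = False OR False = False
w8 = w7 AND w3 AND w5 = False AND False AND False = False
w10 = w3 XOR w6 = False XOR False = False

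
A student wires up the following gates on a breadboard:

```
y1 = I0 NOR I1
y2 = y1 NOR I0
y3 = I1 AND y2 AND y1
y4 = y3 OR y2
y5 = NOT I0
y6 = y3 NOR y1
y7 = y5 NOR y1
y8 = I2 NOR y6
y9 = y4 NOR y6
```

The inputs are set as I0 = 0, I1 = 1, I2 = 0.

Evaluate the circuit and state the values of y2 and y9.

y1 = I0 NOR I1 = 0 NOR 1 = 0
y2 = y1 NOR I0 = 0 NOR 0 = 1
y3 = I1 AND y2 AND y1 = 1 AND 1 AND 0 = 0
y4 = y3 OR y2 = 0 OR 1 = 1
y6 = y3 NOR y1 = 0 NOR 0 = 1
y9 = y4 NOR y6 = 1 NOR 1 = 0

y2 = 1  y9 = 0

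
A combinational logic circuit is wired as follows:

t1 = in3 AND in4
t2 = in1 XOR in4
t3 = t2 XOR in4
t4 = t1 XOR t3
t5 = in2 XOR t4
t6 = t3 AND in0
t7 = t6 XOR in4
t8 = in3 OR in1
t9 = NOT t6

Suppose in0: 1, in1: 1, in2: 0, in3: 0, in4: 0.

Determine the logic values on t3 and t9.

t3 = 1, t9 = 0

t2 = in1 XOR in4 = 1 XOR 0 = 1
t3 = t2 XOR in4 = 1 XOR 0 = 1
t6 = t3 AND in0 = 1 AND 1 = 1
t9 = NOT t6 = NOT 1 = 0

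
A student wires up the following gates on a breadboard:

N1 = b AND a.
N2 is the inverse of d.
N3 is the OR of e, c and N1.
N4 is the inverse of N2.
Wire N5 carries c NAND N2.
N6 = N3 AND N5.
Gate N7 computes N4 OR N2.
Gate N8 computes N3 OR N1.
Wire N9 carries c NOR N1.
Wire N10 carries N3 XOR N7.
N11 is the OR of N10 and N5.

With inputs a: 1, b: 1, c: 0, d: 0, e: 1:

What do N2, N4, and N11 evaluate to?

N1 = b AND a = 1 AND 1 = 1
N2 = NOT d = NOT 0 = 1
N3 = e OR c OR N1 = 1 OR 0 OR 1 = 1
N4 = NOT N2 = NOT 1 = 0
N5 = c NAND N2 = 0 NAND 1 = 1
N7 = N4 OR N2 = 0 OR 1 = 1
N10 = N3 XOR N7 = 1 XOR 1 = 0
N11 = N10 OR N5 = 0 OR 1 = 1

N2 = 1, N4 = 0, N11 = 1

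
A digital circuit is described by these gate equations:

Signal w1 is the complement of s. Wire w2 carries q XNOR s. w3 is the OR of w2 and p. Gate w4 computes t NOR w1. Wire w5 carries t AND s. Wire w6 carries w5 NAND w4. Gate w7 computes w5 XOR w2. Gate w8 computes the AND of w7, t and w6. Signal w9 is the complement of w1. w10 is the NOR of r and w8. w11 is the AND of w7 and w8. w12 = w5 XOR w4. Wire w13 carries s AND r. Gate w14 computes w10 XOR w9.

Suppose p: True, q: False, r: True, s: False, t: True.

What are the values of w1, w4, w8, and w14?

w1 = True, w4 = False, w8 = True, w14 = False

w1 = NOT s = NOT False = True
w2 = q XNOR s = False XNOR False = True
w4 = t NOR w1 = True NOR True = False
w5 = t AND s = True AND False = False
w6 = w5 NAND w4 = False NAND False = True
w7 = w5 XOR w2 = False XOR True = True
w8 = w7 AND t AND w6 = True AND True AND True = True
w9 = NOT w1 = NOT True = False
w10 = r NOR w8 = True NOR True = False
w14 = w10 XOR w9 = False XOR False = False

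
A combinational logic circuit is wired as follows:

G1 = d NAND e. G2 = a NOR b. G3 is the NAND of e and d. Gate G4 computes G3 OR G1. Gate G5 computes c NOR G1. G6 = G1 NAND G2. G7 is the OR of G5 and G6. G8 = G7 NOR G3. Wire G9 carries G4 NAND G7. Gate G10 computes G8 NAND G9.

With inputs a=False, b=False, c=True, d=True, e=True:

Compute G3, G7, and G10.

G3 = False  G7 = True  G10 = True

G1 = d NAND e = True NAND True = False
G2 = a NOR b = False NOR False = True
G3 = e NAND d = True NAND True = False
G4 = G3 OR G1 = False OR False = False
G5 = c NOR G1 = True NOR False = False
G6 = G1 NAND G2 = False NAND True = True
G7 = G5 OR G6 = False OR True = True
G8 = G7 NOR G3 = True NOR False = False
G9 = G4 NAND G7 = False NAND True = True
G10 = G8 NAND G9 = False NAND True = True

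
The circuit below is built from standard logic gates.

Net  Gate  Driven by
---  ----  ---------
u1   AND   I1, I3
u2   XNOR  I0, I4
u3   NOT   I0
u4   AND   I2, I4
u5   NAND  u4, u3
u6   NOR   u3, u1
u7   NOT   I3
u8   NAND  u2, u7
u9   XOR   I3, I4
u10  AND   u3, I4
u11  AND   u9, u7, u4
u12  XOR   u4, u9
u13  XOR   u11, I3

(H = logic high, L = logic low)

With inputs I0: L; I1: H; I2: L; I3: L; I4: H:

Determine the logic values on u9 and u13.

u9 = H  u13 = L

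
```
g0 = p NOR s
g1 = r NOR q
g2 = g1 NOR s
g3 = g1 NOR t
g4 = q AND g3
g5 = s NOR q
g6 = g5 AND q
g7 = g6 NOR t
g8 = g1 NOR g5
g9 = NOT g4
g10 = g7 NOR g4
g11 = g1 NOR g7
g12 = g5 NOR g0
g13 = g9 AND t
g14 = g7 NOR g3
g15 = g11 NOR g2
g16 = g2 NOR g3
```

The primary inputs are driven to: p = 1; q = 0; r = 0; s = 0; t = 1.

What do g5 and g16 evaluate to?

g1 = r NOR q = 0 NOR 0 = 1
g2 = g1 NOR s = 1 NOR 0 = 0
g3 = g1 NOR t = 1 NOR 1 = 0
g5 = s NOR q = 0 NOR 0 = 1
g16 = g2 NOR g3 = 0 NOR 0 = 1

g5 = 1  g16 = 1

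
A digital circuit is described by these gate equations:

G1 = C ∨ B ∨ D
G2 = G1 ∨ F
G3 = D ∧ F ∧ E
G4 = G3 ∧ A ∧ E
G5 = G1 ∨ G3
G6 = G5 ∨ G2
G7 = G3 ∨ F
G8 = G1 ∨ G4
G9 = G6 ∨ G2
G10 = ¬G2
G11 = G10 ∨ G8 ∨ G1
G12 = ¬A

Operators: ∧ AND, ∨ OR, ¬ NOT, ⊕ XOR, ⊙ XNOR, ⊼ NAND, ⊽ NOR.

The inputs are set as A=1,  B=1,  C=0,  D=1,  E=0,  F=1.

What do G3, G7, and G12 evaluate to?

G3 = 0, G7 = 1, G12 = 0

G3 = D AND F AND E = 1 AND 1 AND 0 = 0
G7 = G3 OR F = 0 OR 1 = 1
G12 = NOT A = NOT 1 = 0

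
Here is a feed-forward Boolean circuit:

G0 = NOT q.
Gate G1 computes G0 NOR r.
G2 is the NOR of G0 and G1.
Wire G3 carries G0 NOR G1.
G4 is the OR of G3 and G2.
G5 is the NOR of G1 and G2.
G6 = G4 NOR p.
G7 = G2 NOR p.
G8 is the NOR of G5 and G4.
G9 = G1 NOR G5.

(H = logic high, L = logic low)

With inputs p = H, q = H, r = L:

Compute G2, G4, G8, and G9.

G2 = L, G4 = L, G8 = H, G9 = L

G0 = NOT q = NOT H = L
G1 = G0 NOR r = L NOR L = H
G2 = G0 NOR G1 = L NOR H = L
G3 = G0 NOR G1 = L NOR H = L
G4 = G3 OR G2 = L OR L = L
G5 = G1 NOR G2 = H NOR L = L
G8 = G5 NOR G4 = L NOR L = H
G9 = G1 NOR G5 = H NOR L = L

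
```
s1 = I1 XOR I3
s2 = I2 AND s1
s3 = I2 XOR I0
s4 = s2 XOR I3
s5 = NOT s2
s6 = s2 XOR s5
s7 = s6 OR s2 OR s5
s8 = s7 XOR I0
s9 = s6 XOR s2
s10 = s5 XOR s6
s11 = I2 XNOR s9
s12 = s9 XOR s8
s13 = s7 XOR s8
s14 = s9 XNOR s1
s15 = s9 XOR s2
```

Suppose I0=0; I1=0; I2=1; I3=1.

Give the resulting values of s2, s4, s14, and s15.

s2 = 1, s4 = 0, s14 = 0, s15 = 1

s1 = I1 XOR I3 = 0 XOR 1 = 1
s2 = I2 AND s1 = 1 AND 1 = 1
s4 = s2 XOR I3 = 1 XOR 1 = 0
s5 = NOT s2 = NOT 1 = 0
s6 = s2 XOR s5 = 1 XOR 0 = 1
s9 = s6 XOR s2 = 1 XOR 1 = 0
s14 = s9 XNOR s1 = 0 XNOR 1 = 0
s15 = s9 XOR s2 = 0 XOR 1 = 1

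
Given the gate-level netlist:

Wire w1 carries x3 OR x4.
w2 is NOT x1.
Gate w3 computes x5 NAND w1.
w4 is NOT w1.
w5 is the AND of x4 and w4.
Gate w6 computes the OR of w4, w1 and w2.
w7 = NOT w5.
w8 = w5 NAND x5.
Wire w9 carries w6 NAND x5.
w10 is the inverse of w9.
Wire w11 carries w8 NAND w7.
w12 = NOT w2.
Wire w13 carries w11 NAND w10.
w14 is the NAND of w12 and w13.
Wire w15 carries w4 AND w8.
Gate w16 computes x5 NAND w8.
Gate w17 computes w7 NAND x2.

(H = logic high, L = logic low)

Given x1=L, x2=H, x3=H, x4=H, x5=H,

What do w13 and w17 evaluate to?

w1 = x3 OR x4 = H OR H = H
w2 = NOT x1 = NOT L = H
w4 = NOT w1 = NOT H = L
w5 = x4 AND w4 = H AND L = L
w6 = w4 OR w1 OR w2 = L OR H OR H = H
w7 = NOT w5 = NOT L = H
w8 = w5 NAND x5 = L NAND H = H
w9 = w6 NAND x5 = H NAND H = L
w10 = NOT w9 = NOT L = H
w11 = w8 NAND w7 = H NAND H = L
w13 = w11 NAND w10 = L NAND H = H
w17 = w7 NAND x2 = H NAND H = L

w13 = H, w17 = L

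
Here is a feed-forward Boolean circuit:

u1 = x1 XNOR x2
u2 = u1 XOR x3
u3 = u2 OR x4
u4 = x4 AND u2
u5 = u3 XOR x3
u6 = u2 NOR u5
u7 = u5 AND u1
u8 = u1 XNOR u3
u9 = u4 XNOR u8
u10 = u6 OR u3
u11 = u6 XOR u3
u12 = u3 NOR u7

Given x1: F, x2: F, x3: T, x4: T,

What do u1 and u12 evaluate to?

u1 = x1 XNOR x2 = F XNOR F = T
u2 = u1 XOR x3 = T XOR T = F
u3 = u2 OR x4 = F OR T = T
u5 = u3 XOR x3 = T XOR T = F
u7 = u5 AND u1 = F AND T = F
u12 = u3 NOR u7 = T NOR F = F

u1 = T, u12 = F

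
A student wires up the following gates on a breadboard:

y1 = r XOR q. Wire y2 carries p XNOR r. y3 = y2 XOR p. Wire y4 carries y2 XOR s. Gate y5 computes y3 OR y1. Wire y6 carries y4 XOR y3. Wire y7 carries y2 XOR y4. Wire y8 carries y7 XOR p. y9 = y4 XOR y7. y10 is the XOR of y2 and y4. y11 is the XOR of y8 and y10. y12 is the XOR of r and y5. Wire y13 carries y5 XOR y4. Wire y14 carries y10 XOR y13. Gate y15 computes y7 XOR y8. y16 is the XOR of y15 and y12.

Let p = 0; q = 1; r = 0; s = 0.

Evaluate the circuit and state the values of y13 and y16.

y13 = 0, y16 = 1

y1 = r XOR q = 0 XOR 1 = 1
y2 = p XNOR r = 0 XNOR 0 = 1
y3 = y2 XOR p = 1 XOR 0 = 1
y4 = y2 XOR s = 1 XOR 0 = 1
y5 = y3 OR y1 = 1 OR 1 = 1
y7 = y2 XOR y4 = 1 XOR 1 = 0
y8 = y7 XOR p = 0 XOR 0 = 0
y12 = r XOR y5 = 0 XOR 1 = 1
y13 = y5 XOR y4 = 1 XOR 1 = 0
y15 = y7 XOR y8 = 0 XOR 0 = 0
y16 = y15 XOR y12 = 0 XOR 1 = 1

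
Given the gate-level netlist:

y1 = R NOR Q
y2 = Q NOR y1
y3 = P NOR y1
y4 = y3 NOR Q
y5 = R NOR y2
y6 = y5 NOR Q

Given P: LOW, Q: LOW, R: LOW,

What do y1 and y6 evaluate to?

y1 = R NOR Q = LOW NOR LOW = HIGH
y2 = Q NOR y1 = LOW NOR HIGH = LOW
y5 = R NOR y2 = LOW NOR LOW = HIGH
y6 = y5 NOR Q = HIGH NOR LOW = LOW

y1 = HIGH; y6 = LOW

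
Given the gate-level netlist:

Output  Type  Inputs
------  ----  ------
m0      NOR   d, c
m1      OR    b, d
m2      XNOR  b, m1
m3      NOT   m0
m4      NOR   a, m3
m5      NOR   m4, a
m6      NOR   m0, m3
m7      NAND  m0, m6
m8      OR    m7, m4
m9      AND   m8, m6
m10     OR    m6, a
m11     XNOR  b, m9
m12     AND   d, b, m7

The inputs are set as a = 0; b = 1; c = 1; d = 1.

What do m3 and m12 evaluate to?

m3 = 1, m12 = 1

m0 = d NOR c = 1 NOR 1 = 0
m3 = NOT m0 = NOT 0 = 1
m6 = m0 NOR m3 = 0 NOR 1 = 0
m7 = m0 NAND m6 = 0 NAND 0 = 1
m12 = d AND b AND m7 = 1 AND 1 AND 1 = 1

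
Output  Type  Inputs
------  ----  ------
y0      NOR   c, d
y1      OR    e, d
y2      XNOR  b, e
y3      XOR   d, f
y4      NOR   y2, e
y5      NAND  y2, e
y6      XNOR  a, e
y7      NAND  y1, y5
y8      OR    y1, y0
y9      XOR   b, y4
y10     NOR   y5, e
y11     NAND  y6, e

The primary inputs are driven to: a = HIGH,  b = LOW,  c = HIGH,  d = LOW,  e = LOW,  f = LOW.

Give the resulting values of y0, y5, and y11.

y0 = LOW; y5 = HIGH; y11 = HIGH

y0 = c NOR d = HIGH NOR LOW = LOW
y2 = b XNOR e = LOW XNOR LOW = HIGH
y5 = y2 NAND e = HIGH NAND LOW = HIGH
y6 = a XNOR e = HIGH XNOR LOW = LOW
y11 = y6 NAND e = LOW NAND LOW = HIGH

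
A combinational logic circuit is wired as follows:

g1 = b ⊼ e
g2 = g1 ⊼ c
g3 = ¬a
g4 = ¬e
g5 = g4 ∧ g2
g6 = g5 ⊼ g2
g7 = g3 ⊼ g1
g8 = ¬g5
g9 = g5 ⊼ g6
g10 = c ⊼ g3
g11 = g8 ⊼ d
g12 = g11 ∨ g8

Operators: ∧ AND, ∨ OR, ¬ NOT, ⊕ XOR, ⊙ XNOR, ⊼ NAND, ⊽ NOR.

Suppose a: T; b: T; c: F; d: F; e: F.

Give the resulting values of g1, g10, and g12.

g1 = b NAND e = T NAND F = T
g2 = g1 NAND c = T NAND F = T
g3 = NOT a = NOT T = F
g4 = NOT e = NOT F = T
g5 = g4 AND g2 = T AND T = T
g8 = NOT g5 = NOT T = F
g10 = c NAND g3 = F NAND F = T
g11 = g8 NAND d = F NAND F = T
g12 = g11 OR g8 = T OR F = T

g1 = T  g10 = T  g12 = T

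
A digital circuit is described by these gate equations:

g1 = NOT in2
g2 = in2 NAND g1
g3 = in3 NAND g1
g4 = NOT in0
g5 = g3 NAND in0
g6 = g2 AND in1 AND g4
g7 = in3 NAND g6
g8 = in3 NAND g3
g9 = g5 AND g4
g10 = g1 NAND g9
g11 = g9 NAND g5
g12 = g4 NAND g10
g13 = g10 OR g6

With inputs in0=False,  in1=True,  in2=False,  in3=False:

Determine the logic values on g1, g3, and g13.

g1 = True  g3 = True  g13 = True

g1 = NOT in2 = NOT False = True
g2 = in2 NAND g1 = False NAND True = True
g3 = in3 NAND g1 = False NAND True = True
g4 = NOT in0 = NOT False = True
g5 = g3 NAND in0 = True NAND False = True
g6 = g2 AND in1 AND g4 = True AND True AND True = True
g9 = g5 AND g4 = True AND True = True
g10 = g1 NAND g9 = True NAND True = False
g13 = g10 OR g6 = False OR True = True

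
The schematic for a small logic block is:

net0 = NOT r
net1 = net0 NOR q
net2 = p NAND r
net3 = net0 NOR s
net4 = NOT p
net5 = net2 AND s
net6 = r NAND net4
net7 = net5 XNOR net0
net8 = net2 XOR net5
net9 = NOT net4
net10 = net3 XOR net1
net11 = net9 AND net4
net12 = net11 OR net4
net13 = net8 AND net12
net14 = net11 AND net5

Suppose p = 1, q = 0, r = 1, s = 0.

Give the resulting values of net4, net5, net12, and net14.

net2 = p NAND r = 1 NAND 1 = 0
net4 = NOT p = NOT 1 = 0
net5 = net2 AND s = 0 AND 0 = 0
net9 = NOT net4 = NOT 0 = 1
net11 = net9 AND net4 = 1 AND 0 = 0
net12 = net11 OR net4 = 0 OR 0 = 0
net14 = net11 AND net5 = 0 AND 0 = 0

net4 = 0, net5 = 0, net12 = 0, net14 = 0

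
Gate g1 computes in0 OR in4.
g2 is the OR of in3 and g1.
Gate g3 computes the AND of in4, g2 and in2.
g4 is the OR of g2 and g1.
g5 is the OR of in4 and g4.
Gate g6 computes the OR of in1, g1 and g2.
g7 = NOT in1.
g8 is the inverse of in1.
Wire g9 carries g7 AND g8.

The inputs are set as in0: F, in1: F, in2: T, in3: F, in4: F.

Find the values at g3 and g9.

g3 = F; g9 = T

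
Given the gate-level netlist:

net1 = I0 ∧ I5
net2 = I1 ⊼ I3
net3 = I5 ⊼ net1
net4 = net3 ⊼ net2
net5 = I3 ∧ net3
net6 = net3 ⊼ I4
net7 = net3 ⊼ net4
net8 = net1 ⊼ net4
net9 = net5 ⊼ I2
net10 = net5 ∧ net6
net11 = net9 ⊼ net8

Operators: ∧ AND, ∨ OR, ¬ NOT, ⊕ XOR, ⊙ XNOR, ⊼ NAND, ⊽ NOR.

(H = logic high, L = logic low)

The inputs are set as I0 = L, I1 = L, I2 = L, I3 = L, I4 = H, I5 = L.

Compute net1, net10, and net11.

net1 = L, net10 = L, net11 = L

net1 = I0 AND I5 = L AND L = L
net2 = I1 NAND I3 = L NAND L = H
net3 = I5 NAND net1 = L NAND L = H
net4 = net3 NAND net2 = H NAND H = L
net5 = I3 AND net3 = L AND H = L
net6 = net3 NAND I4 = H NAND H = L
net8 = net1 NAND net4 = L NAND L = H
net9 = net5 NAND I2 = L NAND L = H
net10 = net5 AND net6 = L AND L = L
net11 = net9 NAND net8 = H NAND H = L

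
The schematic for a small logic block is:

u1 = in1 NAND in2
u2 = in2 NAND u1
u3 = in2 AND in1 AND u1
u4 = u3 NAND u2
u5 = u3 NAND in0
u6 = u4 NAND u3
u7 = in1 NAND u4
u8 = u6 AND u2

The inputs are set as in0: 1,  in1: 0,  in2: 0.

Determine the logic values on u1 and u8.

u1 = in1 NAND in2 = 0 NAND 0 = 1
u2 = in2 NAND u1 = 0 NAND 1 = 1
u3 = in2 AND in1 AND u1 = 0 AND 0 AND 1 = 0
u4 = u3 NAND u2 = 0 NAND 1 = 1
u6 = u4 NAND u3 = 1 NAND 0 = 1
u8 = u6 AND u2 = 1 AND 1 = 1

u1 = 1, u8 = 1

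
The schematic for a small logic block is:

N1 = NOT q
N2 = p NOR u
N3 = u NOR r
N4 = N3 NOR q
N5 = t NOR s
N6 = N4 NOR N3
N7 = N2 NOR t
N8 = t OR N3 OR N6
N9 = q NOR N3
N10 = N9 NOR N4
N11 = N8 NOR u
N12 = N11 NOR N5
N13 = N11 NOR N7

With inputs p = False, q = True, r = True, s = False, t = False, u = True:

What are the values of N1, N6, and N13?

N1 = False  N6 = True  N13 = False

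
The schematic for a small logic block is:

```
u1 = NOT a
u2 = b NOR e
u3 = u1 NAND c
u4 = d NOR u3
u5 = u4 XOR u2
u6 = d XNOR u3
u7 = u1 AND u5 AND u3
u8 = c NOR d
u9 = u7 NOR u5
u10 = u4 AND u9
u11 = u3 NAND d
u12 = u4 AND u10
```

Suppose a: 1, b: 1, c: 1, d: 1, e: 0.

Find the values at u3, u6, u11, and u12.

u1 = NOT a = NOT 1 = 0
u2 = b NOR e = 1 NOR 0 = 0
u3 = u1 NAND c = 0 NAND 1 = 1
u4 = d NOR u3 = 1 NOR 1 = 0
u5 = u4 XOR u2 = 0 XOR 0 = 0
u6 = d XNOR u3 = 1 XNOR 1 = 1
u7 = u1 AND u5 AND u3 = 0 AND 0 AND 1 = 0
u9 = u7 NOR u5 = 0 NOR 0 = 1
u10 = u4 AND u9 = 0 AND 1 = 0
u11 = u3 NAND d = 1 NAND 1 = 0
u12 = u4 AND u10 = 0 AND 0 = 0

u3 = 1; u6 = 1; u11 = 0; u12 = 0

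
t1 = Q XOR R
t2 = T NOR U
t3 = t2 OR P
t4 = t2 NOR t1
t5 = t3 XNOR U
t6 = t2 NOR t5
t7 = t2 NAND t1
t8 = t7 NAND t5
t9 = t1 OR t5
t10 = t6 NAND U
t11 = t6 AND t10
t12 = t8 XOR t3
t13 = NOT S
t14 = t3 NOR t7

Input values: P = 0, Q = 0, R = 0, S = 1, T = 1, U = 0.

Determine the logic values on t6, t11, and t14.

t6 = 0, t11 = 0, t14 = 0

t1 = Q XOR R = 0 XOR 0 = 0
t2 = T NOR U = 1 NOR 0 = 0
t3 = t2 OR P = 0 OR 0 = 0
t5 = t3 XNOR U = 0 XNOR 0 = 1
t6 = t2 NOR t5 = 0 NOR 1 = 0
t7 = t2 NAND t1 = 0 NAND 0 = 1
t10 = t6 NAND U = 0 NAND 0 = 1
t11 = t6 AND t10 = 0 AND 1 = 0
t14 = t3 NOR t7 = 0 NOR 1 = 0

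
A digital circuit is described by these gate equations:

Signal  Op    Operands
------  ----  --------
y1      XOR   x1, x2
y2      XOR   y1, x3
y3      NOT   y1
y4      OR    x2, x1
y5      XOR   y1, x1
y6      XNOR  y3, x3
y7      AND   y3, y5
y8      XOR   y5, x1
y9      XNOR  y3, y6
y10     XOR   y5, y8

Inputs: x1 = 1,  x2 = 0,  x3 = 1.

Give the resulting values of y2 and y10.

y2 = 0  y10 = 1

y1 = x1 XOR x2 = 1 XOR 0 = 1
y2 = y1 XOR x3 = 1 XOR 1 = 0
y5 = y1 XOR x1 = 1 XOR 1 = 0
y8 = y5 XOR x1 = 0 XOR 1 = 1
y10 = y5 XOR y8 = 0 XOR 1 = 1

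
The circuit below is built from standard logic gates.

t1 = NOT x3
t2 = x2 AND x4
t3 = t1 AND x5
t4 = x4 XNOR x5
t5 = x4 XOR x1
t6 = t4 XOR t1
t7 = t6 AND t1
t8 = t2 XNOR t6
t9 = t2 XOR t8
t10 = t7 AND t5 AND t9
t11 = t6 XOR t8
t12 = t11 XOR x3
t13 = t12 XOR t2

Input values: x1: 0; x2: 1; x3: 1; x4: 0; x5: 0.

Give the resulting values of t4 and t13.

t4 = 1, t13 = 0

t1 = NOT x3 = NOT 1 = 0
t2 = x2 AND x4 = 1 AND 0 = 0
t4 = x4 XNOR x5 = 0 XNOR 0 = 1
t6 = t4 XOR t1 = 1 XOR 0 = 1
t8 = t2 XNOR t6 = 0 XNOR 1 = 0
t11 = t6 XOR t8 = 1 XOR 0 = 1
t12 = t11 XOR x3 = 1 XOR 1 = 0
t13 = t12 XOR t2 = 0 XOR 0 = 0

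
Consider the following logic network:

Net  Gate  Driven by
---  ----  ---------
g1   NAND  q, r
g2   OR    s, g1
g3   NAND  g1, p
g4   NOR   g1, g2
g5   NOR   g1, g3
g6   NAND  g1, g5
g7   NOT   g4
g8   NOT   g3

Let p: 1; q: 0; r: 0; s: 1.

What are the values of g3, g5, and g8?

g1 = q NAND r = 0 NAND 0 = 1
g3 = g1 NAND p = 1 NAND 1 = 0
g5 = g1 NOR g3 = 1 NOR 0 = 0
g8 = NOT g3 = NOT 0 = 1

g3 = 0, g5 = 0, g8 = 1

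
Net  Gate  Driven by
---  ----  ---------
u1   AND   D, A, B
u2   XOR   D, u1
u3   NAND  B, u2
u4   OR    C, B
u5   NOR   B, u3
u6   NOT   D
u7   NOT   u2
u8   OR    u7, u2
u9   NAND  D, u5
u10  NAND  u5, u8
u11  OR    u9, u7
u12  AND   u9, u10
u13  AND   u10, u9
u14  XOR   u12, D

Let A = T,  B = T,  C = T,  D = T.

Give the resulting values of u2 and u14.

u1 = D AND A AND B = T AND T AND T = T
u2 = D XOR u1 = T XOR T = F
u3 = B NAND u2 = T NAND F = T
u5 = B NOR u3 = T NOR T = F
u7 = NOT u2 = NOT F = T
u8 = u7 OR u2 = T OR F = T
u9 = D NAND u5 = T NAND F = T
u10 = u5 NAND u8 = F NAND T = T
u12 = u9 AND u10 = T AND T = T
u14 = u12 XOR D = T XOR T = F

u2 = F, u14 = F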